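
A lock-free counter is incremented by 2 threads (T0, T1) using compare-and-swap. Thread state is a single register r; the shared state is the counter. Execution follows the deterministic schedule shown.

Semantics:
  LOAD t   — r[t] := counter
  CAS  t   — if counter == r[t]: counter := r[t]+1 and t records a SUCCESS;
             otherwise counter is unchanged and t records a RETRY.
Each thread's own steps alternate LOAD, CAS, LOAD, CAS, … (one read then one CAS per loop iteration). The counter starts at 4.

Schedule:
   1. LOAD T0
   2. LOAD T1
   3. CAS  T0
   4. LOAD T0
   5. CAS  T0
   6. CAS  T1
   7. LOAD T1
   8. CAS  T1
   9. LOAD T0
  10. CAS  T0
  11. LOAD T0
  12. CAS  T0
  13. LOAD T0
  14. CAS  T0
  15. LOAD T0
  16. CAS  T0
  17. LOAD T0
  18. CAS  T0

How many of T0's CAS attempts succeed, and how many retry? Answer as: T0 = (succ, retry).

T0 = (7, 0)

[1] T0.load  rd  (counter 4, T0.r 4)
[2] T1.load  rd  (counter 4, T1.r 4)
[3] T0.cas  hit  (counter 5, T0.r 4)
[4] T0.load  rd  (counter 5, T0.r 5)
[5] T0.cas  hit  (counter 6, T0.r 5)
[6] T1.cas  miss  (counter 6, T1.r 4)
[7] T1.load  rd  (counter 6, T1.r 6)
[8] T1.cas  hit  (counter 7, T1.r 6)
[9] T0.load  rd  (counter 7, T0.r 7)
[10] T0.cas  hit  (counter 8, T0.r 7)
[11] T0.load  rd  (counter 8, T0.r 8)
[12] T0.cas  hit  (counter 9, T0.r 8)
[13] T0.load  rd  (counter 9, T0.r 9)
[14] T0.cas  hit  (counter 10, T0.r 9)
[15] T0.load  rd  (counter 10, T0.r 10)
[16] T0.cas  hit  (counter 11, T0.r 10)
[17] T0.load  rd  (counter 11, T0.r 11)
[18] T0.cas  hit  (counter 12, T0.r 11)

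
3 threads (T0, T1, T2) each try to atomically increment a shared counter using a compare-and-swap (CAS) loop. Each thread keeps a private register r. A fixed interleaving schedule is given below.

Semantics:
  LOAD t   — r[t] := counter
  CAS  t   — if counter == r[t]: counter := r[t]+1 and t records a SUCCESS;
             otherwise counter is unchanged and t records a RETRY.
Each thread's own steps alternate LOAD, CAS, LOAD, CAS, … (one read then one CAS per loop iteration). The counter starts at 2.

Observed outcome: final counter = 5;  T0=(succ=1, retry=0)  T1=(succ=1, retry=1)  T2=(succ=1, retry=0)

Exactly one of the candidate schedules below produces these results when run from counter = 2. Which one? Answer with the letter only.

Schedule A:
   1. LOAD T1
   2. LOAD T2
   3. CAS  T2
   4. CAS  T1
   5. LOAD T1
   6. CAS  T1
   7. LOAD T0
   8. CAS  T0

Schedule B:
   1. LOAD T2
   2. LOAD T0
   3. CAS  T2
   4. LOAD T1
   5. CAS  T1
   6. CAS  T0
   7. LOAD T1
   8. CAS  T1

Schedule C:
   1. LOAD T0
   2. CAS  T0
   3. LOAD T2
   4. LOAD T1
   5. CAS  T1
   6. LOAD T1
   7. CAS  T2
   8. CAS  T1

A

Simulating candidate A:
1. LOAD T1 → mem=2 r[T1]=2 [LOAD]
2. LOAD T2 → mem=2 r[T2]=2 [LOAD]
3. CAS T2 → mem=3 r[T2]=2 [OK]
4. CAS T1 → mem=3 r[T1]=2 [RETRY]
5. LOAD T1 → mem=3 r[T1]=3 [LOAD]
6. CAS T1 → mem=4 r[T1]=3 [OK]
7. LOAD T0 → mem=4 r[T0]=4 [LOAD]
8. CAS T0 → mem=5 r[T0]=4 [OK]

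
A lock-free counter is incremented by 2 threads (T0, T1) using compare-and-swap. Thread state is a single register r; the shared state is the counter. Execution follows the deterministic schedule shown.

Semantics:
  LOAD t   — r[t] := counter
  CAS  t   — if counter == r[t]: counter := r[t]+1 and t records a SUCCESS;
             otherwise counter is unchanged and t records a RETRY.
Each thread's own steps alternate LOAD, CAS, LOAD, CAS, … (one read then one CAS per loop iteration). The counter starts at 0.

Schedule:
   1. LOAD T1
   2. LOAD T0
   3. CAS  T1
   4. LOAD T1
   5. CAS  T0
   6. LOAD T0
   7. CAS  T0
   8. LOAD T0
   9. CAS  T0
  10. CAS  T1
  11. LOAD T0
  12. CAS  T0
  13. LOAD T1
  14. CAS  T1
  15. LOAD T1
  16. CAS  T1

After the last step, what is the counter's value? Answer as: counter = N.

counter = 6

step 1: T1 LOAD ⇒ load; ctr=0 reg=0
step 2: T0 LOAD ⇒ load; ctr=0 reg=0
step 3: T1 CAS ⇒ ok; ctr=1 reg=0
step 4: T1 LOAD ⇒ load; ctr=1 reg=1
step 5: T0 CAS ⇒ retry; ctr=1 reg=0
step 6: T0 LOAD ⇒ load; ctr=1 reg=1
step 7: T0 CAS ⇒ ok; ctr=2 reg=1
step 8: T0 LOAD ⇒ load; ctr=2 reg=2
step 9: T0 CAS ⇒ ok; ctr=3 reg=2
step 10: T1 CAS ⇒ retry; ctr=3 reg=1
step 11: T0 LOAD ⇒ load; ctr=3 reg=3
step 12: T0 CAS ⇒ ok; ctr=4 reg=3
step 13: T1 LOAD ⇒ load; ctr=4 reg=4
step 14: T1 CAS ⇒ ok; ctr=5 reg=4
step 15: T1 LOAD ⇒ load; ctr=5 reg=5
step 16: T1 CAS ⇒ ok; ctr=6 reg=5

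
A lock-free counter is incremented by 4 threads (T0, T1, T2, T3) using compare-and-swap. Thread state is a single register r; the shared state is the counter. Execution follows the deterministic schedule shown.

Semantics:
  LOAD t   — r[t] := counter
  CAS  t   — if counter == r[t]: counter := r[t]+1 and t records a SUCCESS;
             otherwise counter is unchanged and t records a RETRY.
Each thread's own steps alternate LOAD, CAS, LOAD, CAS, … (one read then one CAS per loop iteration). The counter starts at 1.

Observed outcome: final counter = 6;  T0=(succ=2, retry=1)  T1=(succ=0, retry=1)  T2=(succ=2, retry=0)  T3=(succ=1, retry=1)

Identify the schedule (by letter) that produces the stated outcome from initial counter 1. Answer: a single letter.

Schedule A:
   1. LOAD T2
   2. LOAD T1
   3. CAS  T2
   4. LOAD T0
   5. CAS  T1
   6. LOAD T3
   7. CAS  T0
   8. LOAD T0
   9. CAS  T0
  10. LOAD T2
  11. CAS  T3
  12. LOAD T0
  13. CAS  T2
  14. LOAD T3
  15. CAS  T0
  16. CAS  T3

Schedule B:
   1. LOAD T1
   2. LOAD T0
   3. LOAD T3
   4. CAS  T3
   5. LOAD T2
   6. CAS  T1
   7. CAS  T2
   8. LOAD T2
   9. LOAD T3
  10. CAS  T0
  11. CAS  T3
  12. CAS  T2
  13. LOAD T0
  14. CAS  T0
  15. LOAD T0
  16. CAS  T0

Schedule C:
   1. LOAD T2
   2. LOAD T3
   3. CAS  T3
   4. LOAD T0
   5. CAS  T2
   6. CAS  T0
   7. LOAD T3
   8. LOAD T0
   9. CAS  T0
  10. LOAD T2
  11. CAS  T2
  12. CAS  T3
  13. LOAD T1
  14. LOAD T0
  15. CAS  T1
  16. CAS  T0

Run A:
T2 LOAD — after: cnt=1, r=1 — load
T1 LOAD — after: cnt=1, r=1 — load
T2 CAS — after: cnt=2, r=1 — ok
T0 LOAD — after: cnt=2, r=2 — load
T1 CAS — after: cnt=2, r=1 — retry
T3 LOAD — after: cnt=2, r=2 — load
T0 CAS — after: cnt=3, r=2 — ok
T0 LOAD — after: cnt=3, r=3 — load
T0 CAS — after: cnt=4, r=3 — ok
T2 LOAD — after: cnt=4, r=4 — load
T3 CAS — after: cnt=4, r=2 — retry
T0 LOAD — after: cnt=4, r=4 — load
T2 CAS — after: cnt=5, r=4 — ok
T3 LOAD — after: cnt=5, r=5 — load
T0 CAS — after: cnt=5, r=4 — retry
T3 CAS — after: cnt=6, r=5 — ok

A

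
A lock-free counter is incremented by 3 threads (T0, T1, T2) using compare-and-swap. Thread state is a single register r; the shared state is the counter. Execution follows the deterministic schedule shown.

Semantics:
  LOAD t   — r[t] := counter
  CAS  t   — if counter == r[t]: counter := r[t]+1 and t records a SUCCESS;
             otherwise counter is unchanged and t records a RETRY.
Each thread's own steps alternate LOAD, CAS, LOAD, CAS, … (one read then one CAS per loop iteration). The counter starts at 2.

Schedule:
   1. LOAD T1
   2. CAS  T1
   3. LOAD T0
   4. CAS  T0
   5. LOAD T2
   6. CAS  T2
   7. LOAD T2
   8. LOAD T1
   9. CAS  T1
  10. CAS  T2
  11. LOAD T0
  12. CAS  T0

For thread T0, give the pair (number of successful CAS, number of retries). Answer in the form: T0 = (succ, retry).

T0 = (2, 0)

#1 T1 reads 2
#2 T1 CAS(2→3) writes; counter now 3
#3 T0 reads 3
#4 T0 CAS(3→4) writes; counter now 4
#5 T2 reads 4
#6 T2 CAS(4→5) writes; counter now 5
#7 T2 reads 5
#8 T1 reads 5
#9 T1 CAS(5→6) writes; counter now 6
#10 T2 CAS(5→6) fails; counter now 6
#11 T0 reads 6
#12 T0 CAS(6→7) writes; counter now 7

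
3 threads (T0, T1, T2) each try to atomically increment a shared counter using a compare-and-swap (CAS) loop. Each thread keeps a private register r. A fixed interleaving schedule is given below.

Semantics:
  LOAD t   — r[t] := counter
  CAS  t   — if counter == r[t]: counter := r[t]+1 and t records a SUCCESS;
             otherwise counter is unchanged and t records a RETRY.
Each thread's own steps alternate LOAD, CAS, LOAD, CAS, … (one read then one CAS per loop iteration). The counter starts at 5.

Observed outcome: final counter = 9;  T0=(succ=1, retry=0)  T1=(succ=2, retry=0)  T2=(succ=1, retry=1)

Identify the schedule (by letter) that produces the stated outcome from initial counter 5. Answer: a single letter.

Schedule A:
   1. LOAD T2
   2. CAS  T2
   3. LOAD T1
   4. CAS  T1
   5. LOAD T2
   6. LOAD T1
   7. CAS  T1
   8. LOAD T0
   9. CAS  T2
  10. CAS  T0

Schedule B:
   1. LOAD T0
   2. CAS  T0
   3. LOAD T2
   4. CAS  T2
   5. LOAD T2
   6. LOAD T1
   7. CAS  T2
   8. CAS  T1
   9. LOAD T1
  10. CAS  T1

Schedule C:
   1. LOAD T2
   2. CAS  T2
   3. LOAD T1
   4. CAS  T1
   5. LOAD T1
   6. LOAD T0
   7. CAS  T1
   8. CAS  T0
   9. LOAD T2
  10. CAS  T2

Simulating candidate A:
T2 LOAD — after: cnt=5, r=5 — load
T2 CAS — after: cnt=6, r=5 — ok
T1 LOAD — after: cnt=6, r=6 — load
T1 CAS — after: cnt=7, r=6 — ok
T2 LOAD — after: cnt=7, r=7 — load
T1 LOAD — after: cnt=7, r=7 — load
T1 CAS — after: cnt=8, r=7 — ok
T0 LOAD — after: cnt=8, r=8 — load
T2 CAS — after: cnt=8, r=7 — retry
T0 CAS — after: cnt=9, r=8 — ok

A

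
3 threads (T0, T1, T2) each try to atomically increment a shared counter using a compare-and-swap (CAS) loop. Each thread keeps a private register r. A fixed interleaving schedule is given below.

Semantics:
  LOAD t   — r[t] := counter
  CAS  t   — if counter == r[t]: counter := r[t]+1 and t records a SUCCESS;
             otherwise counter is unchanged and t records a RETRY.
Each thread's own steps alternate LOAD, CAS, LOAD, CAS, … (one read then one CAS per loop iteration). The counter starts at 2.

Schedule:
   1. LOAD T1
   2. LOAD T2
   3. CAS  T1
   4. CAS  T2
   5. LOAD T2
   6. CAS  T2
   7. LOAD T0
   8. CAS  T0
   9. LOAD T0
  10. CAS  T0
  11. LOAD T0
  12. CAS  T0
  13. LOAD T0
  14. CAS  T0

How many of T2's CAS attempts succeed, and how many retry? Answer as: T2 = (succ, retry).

[1] T1.load  rd  (counter 2, T1.r 2)
[2] T2.load  rd  (counter 2, T2.r 2)
[3] T1.cas  hit  (counter 3, T1.r 2)
[4] T2.cas  miss  (counter 3, T2.r 2)
[5] T2.load  rd  (counter 3, T2.r 3)
[6] T2.cas  hit  (counter 4, T2.r 3)
[7] T0.load  rd  (counter 4, T0.r 4)
[8] T0.cas  hit  (counter 5, T0.r 4)
[9] T0.load  rd  (counter 5, T0.r 5)
[10] T0.cas  hit  (counter 6, T0.r 5)
[11] T0.load  rd  (counter 6, T0.r 6)
[12] T0.cas  hit  (counter 7, T0.r 6)
[13] T0.load  rd  (counter 7, T0.r 7)
[14] T0.cas  hit  (counter 8, T0.r 7)

T2 = (1, 1)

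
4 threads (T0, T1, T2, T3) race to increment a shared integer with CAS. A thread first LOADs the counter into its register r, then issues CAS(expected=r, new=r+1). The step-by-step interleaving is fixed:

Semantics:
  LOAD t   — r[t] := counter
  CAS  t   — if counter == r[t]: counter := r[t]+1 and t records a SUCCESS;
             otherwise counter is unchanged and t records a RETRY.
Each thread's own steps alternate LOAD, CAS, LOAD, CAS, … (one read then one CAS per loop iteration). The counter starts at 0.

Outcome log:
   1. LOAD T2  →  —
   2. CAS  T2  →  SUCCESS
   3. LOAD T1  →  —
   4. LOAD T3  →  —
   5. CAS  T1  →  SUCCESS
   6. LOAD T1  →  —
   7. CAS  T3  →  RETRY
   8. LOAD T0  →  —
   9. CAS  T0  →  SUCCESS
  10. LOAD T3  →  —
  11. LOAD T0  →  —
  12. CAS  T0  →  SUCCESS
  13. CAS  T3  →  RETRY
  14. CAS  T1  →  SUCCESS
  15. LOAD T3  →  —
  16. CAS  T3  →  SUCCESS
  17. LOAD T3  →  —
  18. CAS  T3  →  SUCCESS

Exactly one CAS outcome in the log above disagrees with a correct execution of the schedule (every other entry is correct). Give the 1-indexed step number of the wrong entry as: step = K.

Correct run:
T2 LOAD — after: cnt=0, r=0 — load
T2 CAS — after: cnt=1, r=0 — ok
T1 LOAD — after: cnt=1, r=1 — load
T3 LOAD — after: cnt=1, r=1 — load
T1 CAS — after: cnt=2, r=1 — ok
T1 LOAD — after: cnt=2, r=2 — load
T3 CAS — after: cnt=2, r=1 — retry
T0 LOAD — after: cnt=2, r=2 — load
T0 CAS — after: cnt=3, r=2 — ok
T3 LOAD — after: cnt=3, r=3 — load
T0 LOAD — after: cnt=3, r=3 — load
T0 CAS — after: cnt=4, r=3 — ok
T3 CAS — after: cnt=4, r=3 — retry
T1 CAS — after: cnt=4, r=2 — retry
T3 LOAD — after: cnt=4, r=4 — load
T3 CAS — after: cnt=5, r=4 — ok
T3 LOAD — after: cnt=5, r=5 — load
T3 CAS — after: cnt=6, r=5 — ok
Flip is step 14.

step = 14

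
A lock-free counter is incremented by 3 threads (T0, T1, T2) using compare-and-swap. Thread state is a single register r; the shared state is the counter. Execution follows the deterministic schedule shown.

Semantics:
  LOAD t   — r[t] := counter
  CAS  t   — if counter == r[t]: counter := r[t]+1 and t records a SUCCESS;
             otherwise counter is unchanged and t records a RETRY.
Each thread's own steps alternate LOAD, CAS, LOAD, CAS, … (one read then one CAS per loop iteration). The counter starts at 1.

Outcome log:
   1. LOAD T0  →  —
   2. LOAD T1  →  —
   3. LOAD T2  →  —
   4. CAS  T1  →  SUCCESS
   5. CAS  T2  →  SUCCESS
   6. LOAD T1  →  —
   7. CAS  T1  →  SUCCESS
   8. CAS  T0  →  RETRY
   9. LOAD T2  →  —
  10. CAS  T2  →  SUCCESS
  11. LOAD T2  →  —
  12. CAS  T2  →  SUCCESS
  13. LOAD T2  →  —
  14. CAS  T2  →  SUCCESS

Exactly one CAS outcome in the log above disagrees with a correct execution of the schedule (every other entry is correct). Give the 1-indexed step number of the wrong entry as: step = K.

Correct run:
   1) LOAD T0:  M=1  r_T0=1
   2) LOAD T1:  M=1  r_T1=1
   3) LOAD T2:  M=1  r_T2=1
   4) CAS  T1:  M=2  r_T1=1 ✓
   5) CAS  T2:  M=2  r_T2=1 ✗
   6) LOAD T1:  M=2  r_T1=2
   7) CAS  T1:  M=3  r_T1=2 ✓
   8) CAS  T0:  M=3  r_T0=1 ✗
   9) LOAD T2:  M=3  r_T2=3
  10) CAS  T2:  M=4  r_T2=3 ✓
  11) LOAD T2:  M=4  r_T2=4
  12) CAS  T2:  M=5  r_T2=4 ✓
  13) LOAD T2:  M=5  r_T2=5
  14) CAS  T2:  M=6  r_T2=5 ✓
Mismatch at 5.

step = 5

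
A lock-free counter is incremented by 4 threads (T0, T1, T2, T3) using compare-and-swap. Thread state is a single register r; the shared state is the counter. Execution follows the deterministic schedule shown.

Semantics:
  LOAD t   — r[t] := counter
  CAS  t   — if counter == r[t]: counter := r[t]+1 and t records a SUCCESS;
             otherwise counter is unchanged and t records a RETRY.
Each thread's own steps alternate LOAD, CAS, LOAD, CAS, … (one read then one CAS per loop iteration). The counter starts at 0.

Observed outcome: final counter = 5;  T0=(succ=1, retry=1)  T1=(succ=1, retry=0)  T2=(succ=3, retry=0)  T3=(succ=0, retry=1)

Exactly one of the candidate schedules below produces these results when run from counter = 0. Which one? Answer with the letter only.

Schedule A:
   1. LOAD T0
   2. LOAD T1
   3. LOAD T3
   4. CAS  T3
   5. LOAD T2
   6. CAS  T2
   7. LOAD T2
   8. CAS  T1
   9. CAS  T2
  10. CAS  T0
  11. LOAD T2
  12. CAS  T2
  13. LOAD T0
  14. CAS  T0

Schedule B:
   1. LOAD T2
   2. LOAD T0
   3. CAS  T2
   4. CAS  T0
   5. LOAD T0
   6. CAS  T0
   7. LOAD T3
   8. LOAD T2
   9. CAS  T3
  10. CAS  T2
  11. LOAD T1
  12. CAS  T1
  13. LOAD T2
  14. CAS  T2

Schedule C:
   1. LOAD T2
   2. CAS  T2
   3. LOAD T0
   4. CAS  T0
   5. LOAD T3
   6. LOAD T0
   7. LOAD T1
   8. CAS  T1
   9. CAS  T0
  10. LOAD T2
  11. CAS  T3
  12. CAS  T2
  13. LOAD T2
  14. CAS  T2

Simulating candidate C:
#1 T2 reads 0
#2 T2 CAS(0→1) writes; counter now 1
#3 T0 reads 1
#4 T0 CAS(1→2) writes; counter now 2
#5 T3 reads 2
#6 T0 reads 2
#7 T1 reads 2
#8 T1 CAS(2→3) writes; counter now 3
#9 T0 CAS(2→3) fails; counter now 3
#10 T2 reads 3
#11 T3 CAS(2→3) fails; counter now 3
#12 T2 CAS(3→4) writes; counter now 4
#13 T2 reads 4
#14 T2 CAS(4→5) writes; counter now 5

C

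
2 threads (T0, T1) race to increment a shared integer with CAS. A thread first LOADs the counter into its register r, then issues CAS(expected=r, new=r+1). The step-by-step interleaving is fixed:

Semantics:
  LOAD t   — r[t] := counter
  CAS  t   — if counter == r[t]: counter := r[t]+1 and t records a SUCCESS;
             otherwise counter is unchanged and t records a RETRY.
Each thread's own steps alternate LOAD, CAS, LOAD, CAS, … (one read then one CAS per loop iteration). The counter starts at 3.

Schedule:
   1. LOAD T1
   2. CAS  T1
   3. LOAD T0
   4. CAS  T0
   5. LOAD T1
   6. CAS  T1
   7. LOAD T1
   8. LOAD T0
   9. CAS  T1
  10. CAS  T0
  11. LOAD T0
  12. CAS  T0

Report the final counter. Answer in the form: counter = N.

   1) LOAD T1:  M=3  r_T1=3
   2) CAS  T1:  M=4  r_T1=3 ✓
   3) LOAD T0:  M=4  r_T0=4
   4) CAS  T0:  M=5  r_T0=4 ✓
   5) LOAD T1:  M=5  r_T1=5
   6) CAS  T1:  M=6  r_T1=5 ✓
   7) LOAD T1:  M=6  r_T1=6
   8) LOAD T0:  M=6  r_T0=6
   9) CAS  T1:  M=7  r_T1=6 ✓
  10) CAS  T0:  M=7  r_T0=6 ✗
  11) LOAD T0:  M=7  r_T0=7
  12) CAS  T0:  M=8  r_T0=7 ✓

counter = 8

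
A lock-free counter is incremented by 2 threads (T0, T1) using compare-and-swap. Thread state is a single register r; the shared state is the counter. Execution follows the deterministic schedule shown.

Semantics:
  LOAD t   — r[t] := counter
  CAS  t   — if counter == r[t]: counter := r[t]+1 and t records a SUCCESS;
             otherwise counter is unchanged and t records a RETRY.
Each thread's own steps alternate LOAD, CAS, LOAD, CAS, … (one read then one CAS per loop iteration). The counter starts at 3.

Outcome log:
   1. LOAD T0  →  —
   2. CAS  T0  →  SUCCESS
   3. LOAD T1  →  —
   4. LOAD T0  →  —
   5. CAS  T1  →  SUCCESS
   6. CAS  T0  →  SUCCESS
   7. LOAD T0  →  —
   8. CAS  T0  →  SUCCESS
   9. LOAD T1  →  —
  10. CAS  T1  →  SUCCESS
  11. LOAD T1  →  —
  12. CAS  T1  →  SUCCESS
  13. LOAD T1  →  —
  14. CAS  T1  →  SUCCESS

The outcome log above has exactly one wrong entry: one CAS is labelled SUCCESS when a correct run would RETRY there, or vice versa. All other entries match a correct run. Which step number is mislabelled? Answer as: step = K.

Re-executing:
[1] T0.load  rd  (counter 3, T0.r 3)
[2] T0.cas  hit  (counter 4, T0.r 3)
[3] T1.load  rd  (counter 4, T1.r 4)
[4] T0.load  rd  (counter 4, T0.r 4)
[5] T1.cas  hit  (counter 5, T1.r 4)
[6] T0.cas  miss  (counter 5, T0.r 4)
[7] T0.load  rd  (counter 5, T0.r 5)
[8] T0.cas  hit  (counter 6, T0.r 5)
[9] T1.load  rd  (counter 6, T1.r 6)
[10] T1.cas  hit  (counter 7, T1.r 6)
[11] T1.load  rd  (counter 7, T1.r 7)
[12] T1.cas  hit  (counter 8, T1.r 7)
[13] T1.load  rd  (counter 8, T1.r 8)
[14] T1.cas  hit  (counter 9, T1.r 8)
Flip is step 6.

step = 6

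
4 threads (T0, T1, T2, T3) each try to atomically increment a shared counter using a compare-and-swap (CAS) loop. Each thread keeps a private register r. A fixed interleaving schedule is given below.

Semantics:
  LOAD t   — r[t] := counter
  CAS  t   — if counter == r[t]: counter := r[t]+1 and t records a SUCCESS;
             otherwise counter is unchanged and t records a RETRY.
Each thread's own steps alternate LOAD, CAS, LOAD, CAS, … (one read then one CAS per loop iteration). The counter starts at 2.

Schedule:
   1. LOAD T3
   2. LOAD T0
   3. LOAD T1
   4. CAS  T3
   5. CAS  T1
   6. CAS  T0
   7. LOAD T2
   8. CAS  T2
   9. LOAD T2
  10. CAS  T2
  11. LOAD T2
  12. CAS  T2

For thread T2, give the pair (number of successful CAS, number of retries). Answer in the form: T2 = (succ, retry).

T2 = (3, 0)

[1] T3.load  rd  (counter 2, T3.r 2)
[2] T0.load  rd  (counter 2, T0.r 2)
[3] T1.load  rd  (counter 2, T1.r 2)
[4] T3.cas  hit  (counter 3, T3.r 2)
[5] T1.cas  miss  (counter 3, T1.r 2)
[6] T0.cas  miss  (counter 3, T0.r 2)
[7] T2.load  rd  (counter 3, T2.r 3)
[8] T2.cas  hit  (counter 4, T2.r 3)
[9] T2.load  rd  (counter 4, T2.r 4)
[10] T2.cas  hit  (counter 5, T2.r 4)
[11] T2.load  rd  (counter 5, T2.r 5)
[12] T2.cas  hit  (counter 6, T2.r 5)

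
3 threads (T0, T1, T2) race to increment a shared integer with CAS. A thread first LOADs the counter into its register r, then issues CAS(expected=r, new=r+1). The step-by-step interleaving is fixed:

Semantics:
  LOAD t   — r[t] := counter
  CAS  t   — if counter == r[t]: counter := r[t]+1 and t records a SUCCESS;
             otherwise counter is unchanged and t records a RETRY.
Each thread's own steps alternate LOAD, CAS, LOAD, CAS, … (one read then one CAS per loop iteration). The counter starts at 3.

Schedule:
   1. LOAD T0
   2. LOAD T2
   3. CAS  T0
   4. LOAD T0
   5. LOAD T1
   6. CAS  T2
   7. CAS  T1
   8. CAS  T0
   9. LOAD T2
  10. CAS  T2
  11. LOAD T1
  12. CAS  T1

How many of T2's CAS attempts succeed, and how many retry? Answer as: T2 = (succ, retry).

   1) LOAD T0:  M=3  r_T0=3
   2) LOAD T2:  M=3  r_T2=3
   3) CAS  T0:  M=4  r_T0=3 ✓
   4) LOAD T0:  M=4  r_T0=4
   5) LOAD T1:  M=4  r_T1=4
   6) CAS  T2:  M=4  r_T2=3 ✗
   7) CAS  T1:  M=5  r_T1=4 ✓
   8) CAS  T0:  M=5  r_T0=4 ✗
   9) LOAD T2:  M=5  r_T2=5
  10) CAS  T2:  M=6  r_T2=5 ✓
  11) LOAD T1:  M=6  r_T1=6
  12) CAS  T1:  M=7  r_T1=6 ✓

T2 = (1, 1)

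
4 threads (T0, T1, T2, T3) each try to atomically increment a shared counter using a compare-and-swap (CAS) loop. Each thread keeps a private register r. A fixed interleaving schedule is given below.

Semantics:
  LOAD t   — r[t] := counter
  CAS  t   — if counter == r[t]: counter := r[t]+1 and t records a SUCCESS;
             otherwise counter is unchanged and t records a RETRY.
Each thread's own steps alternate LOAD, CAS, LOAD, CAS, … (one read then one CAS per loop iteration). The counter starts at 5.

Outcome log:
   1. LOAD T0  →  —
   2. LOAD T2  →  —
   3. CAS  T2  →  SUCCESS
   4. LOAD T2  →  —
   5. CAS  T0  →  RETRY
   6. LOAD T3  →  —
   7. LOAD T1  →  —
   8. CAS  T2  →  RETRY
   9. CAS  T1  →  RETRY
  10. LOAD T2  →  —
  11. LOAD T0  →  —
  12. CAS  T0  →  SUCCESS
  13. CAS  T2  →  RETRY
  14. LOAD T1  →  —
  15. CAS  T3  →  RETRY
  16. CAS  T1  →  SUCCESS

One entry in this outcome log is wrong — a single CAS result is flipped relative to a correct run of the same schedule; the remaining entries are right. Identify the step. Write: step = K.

step = 8

Reference trace:
T0 LOAD — after: cnt=5, r=5 — load
T2 LOAD — after: cnt=5, r=5 — load
T2 CAS — after: cnt=6, r=5 — ok
T2 LOAD — after: cnt=6, r=6 — load
T0 CAS — after: cnt=6, r=5 — retry
T3 LOAD — after: cnt=6, r=6 — load
T1 LOAD — after: cnt=6, r=6 — load
T2 CAS — after: cnt=7, r=6 — ok
T1 CAS — after: cnt=7, r=6 — retry
T2 LOAD — after: cnt=7, r=7 — load
T0 LOAD — after: cnt=7, r=7 — load
T0 CAS — after: cnt=8, r=7 — ok
T2 CAS — after: cnt=8, r=7 — retry
T1 LOAD — after: cnt=8, r=8 — load
T3 CAS — after: cnt=8, r=6 — retry
T1 CAS — after: cnt=9, r=8 — ok
Flip is step 8.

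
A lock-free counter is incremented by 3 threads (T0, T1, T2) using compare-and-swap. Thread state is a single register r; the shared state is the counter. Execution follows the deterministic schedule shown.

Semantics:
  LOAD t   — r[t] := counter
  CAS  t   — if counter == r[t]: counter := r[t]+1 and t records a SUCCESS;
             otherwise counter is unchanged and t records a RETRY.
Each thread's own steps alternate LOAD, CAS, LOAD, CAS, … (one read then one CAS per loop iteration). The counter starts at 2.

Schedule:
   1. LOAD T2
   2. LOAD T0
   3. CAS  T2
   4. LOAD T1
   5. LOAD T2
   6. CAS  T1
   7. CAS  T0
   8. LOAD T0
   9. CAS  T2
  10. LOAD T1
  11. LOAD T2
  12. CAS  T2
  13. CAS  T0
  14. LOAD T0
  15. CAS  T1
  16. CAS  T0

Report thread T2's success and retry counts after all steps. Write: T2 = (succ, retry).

T2 = (2, 1)

step 1: T2 LOAD ⇒ load; ctr=2 reg=2
step 2: T0 LOAD ⇒ load; ctr=2 reg=2
step 3: T2 CAS ⇒ ok; ctr=3 reg=2
step 4: T1 LOAD ⇒ load; ctr=3 reg=3
step 5: T2 LOAD ⇒ load; ctr=3 reg=3
step 6: T1 CAS ⇒ ok; ctr=4 reg=3
step 7: T0 CAS ⇒ retry; ctr=4 reg=2
step 8: T0 LOAD ⇒ load; ctr=4 reg=4
step 9: T2 CAS ⇒ retry; ctr=4 reg=3
step 10: T1 LOAD ⇒ load; ctr=4 reg=4
step 11: T2 LOAD ⇒ load; ctr=4 reg=4
step 12: T2 CAS ⇒ ok; ctr=5 reg=4
step 13: T0 CAS ⇒ retry; ctr=5 reg=4
step 14: T0 LOAD ⇒ load; ctr=5 reg=5
step 15: T1 CAS ⇒ retry; ctr=5 reg=4
step 16: T0 CAS ⇒ ok; ctr=6 reg=5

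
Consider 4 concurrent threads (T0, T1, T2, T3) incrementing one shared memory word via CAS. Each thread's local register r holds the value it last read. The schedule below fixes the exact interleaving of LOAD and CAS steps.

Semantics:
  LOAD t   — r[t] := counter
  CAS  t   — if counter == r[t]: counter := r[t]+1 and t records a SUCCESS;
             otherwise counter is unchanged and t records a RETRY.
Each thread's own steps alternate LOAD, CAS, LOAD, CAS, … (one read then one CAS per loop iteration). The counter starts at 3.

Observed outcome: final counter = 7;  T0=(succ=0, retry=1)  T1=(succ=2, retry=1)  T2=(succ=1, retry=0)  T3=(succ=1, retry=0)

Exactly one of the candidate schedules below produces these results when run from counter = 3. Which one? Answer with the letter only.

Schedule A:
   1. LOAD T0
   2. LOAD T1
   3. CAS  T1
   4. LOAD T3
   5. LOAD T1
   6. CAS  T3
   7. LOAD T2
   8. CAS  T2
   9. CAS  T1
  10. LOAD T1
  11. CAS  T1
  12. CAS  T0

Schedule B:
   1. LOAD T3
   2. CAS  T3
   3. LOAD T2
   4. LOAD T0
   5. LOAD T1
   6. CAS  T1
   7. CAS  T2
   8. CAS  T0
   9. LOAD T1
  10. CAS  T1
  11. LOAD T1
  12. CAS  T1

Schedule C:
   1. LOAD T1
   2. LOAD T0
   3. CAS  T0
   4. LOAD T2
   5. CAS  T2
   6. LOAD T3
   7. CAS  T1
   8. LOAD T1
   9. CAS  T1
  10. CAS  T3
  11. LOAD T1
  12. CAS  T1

A

Simulating candidate A:
   1) LOAD T0:  M=3  r_T0=3
   2) LOAD T1:  M=3  r_T1=3
   3) CAS  T1:  M=4  r_T1=3 ✓
   4) LOAD T3:  M=4  r_T3=4
   5) LOAD T1:  M=4  r_T1=4
   6) CAS  T3:  M=5  r_T3=4 ✓
   7) LOAD T2:  M=5  r_T2=5
   8) CAS  T2:  M=6  r_T2=5 ✓
   9) CAS  T1:  M=6  r_T1=4 ✗
  10) LOAD T1:  M=6  r_T1=6
  11) CAS  T1:  M=7  r_T1=6 ✓
  12) CAS  T0:  M=7  r_T0=3 ✗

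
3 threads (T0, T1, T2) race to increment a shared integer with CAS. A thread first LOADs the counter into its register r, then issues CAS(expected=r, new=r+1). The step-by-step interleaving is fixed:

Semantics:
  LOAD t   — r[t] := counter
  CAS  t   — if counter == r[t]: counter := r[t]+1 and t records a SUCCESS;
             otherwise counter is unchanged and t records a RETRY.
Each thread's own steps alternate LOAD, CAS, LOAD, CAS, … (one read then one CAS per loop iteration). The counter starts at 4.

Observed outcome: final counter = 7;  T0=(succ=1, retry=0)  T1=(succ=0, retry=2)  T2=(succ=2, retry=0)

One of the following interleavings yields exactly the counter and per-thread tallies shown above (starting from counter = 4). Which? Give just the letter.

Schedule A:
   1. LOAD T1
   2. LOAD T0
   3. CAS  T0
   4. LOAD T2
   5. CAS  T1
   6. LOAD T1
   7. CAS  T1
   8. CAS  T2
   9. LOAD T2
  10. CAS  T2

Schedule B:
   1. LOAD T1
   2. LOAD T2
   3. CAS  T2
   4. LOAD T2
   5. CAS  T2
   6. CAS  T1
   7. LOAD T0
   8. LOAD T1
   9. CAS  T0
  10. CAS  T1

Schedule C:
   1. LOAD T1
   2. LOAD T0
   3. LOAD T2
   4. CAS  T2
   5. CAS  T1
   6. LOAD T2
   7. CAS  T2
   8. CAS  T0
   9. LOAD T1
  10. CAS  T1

Tracing schedule B:
#1 T1 reads 4
#2 T2 reads 4
#3 T2 CAS(4→5) writes; counter now 5
#4 T2 reads 5
#5 T2 CAS(5→6) writes; counter now 6
#6 T1 CAS(4→5) fails; counter now 6
#7 T0 reads 6
#8 T1 reads 6
#9 T0 CAS(6→7) writes; counter now 7
#10 T1 CAS(6→7) fails; counter now 7

B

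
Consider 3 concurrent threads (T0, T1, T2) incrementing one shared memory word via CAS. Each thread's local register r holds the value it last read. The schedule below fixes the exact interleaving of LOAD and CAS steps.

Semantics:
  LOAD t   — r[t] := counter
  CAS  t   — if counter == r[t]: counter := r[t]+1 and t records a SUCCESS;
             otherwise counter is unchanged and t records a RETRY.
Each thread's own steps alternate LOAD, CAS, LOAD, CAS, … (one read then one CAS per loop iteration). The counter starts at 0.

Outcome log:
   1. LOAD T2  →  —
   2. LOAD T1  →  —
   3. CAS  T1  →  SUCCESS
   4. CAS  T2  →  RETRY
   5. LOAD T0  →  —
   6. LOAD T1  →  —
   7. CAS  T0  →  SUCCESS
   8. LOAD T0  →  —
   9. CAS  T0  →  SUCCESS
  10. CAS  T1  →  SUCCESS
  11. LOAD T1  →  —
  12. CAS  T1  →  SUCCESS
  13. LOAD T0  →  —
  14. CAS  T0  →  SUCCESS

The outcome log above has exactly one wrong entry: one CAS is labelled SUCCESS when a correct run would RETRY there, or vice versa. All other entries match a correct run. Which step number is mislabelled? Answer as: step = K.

step = 10

Correct run:
#1 T2 reads 0
#2 T1 reads 0
#3 T1 CAS(0→1) writes; counter now 1
#4 T2 CAS(0→1) fails; counter now 1
#5 T0 reads 1
#6 T1 reads 1
#7 T0 CAS(1→2) writes; counter now 2
#8 T0 reads 2
#9 T0 CAS(2→3) writes; counter now 3
#10 T1 CAS(1→2) fails; counter now 3
#11 T1 reads 3
#12 T1 CAS(3→4) writes; counter now 4
#13 T0 reads 4
#14 T0 CAS(4→5) writes; counter now 5
Mismatch at 10.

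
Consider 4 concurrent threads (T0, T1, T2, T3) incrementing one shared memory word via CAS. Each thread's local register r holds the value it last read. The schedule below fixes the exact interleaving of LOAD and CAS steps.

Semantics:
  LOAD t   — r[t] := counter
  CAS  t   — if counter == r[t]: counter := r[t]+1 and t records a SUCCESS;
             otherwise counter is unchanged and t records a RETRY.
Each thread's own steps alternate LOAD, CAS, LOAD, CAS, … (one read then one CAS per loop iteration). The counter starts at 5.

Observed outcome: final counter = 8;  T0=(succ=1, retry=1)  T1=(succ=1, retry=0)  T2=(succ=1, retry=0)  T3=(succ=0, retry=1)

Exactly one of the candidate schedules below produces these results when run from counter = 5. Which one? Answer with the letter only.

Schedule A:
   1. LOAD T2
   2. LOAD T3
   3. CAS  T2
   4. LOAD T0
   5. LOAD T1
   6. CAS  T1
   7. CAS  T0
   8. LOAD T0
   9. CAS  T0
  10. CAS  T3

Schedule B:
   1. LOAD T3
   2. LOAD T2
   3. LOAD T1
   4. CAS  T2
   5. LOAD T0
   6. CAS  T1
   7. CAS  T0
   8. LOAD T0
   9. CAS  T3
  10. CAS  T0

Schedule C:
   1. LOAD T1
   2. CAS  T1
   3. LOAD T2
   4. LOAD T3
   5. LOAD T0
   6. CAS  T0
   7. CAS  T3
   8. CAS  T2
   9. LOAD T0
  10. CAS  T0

Run A:
   1) LOAD T2:  M=5  r_T2=5
   2) LOAD T3:  M=5  r_T3=5
   3) CAS  T2:  M=6  r_T2=5 ✓
   4) LOAD T0:  M=6  r_T0=6
   5) LOAD T1:  M=6  r_T1=6
   6) CAS  T1:  M=7  r_T1=6 ✓
   7) CAS  T0:  M=7  r_T0=6 ✗
   8) LOAD T0:  M=7  r_T0=7
   9) CAS  T0:  M=8  r_T0=7 ✓
  10) CAS  T3:  M=8  r_T3=5 ✗

A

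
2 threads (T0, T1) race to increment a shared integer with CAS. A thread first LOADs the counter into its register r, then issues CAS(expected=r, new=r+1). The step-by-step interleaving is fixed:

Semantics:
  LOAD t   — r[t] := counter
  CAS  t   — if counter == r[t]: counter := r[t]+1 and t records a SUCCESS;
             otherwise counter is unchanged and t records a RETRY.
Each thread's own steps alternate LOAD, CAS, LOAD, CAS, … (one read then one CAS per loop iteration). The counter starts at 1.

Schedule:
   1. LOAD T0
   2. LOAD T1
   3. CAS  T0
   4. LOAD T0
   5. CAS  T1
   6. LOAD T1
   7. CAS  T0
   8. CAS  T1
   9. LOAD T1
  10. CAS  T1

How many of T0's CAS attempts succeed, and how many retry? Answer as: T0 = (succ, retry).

T0 = (2, 0)

step 1: T0 LOAD ⇒ load; ctr=1 reg=1
step 2: T1 LOAD ⇒ load; ctr=1 reg=1
step 3: T0 CAS ⇒ ok; ctr=2 reg=1
step 4: T0 LOAD ⇒ load; ctr=2 reg=2
step 5: T1 CAS ⇒ retry; ctr=2 reg=1
step 6: T1 LOAD ⇒ load; ctr=2 reg=2
step 7: T0 CAS ⇒ ok; ctr=3 reg=2
step 8: T1 CAS ⇒ retry; ctr=3 reg=2
step 9: T1 LOAD ⇒ load; ctr=3 reg=3
step 10: T1 CAS ⇒ ok; ctr=4 reg=3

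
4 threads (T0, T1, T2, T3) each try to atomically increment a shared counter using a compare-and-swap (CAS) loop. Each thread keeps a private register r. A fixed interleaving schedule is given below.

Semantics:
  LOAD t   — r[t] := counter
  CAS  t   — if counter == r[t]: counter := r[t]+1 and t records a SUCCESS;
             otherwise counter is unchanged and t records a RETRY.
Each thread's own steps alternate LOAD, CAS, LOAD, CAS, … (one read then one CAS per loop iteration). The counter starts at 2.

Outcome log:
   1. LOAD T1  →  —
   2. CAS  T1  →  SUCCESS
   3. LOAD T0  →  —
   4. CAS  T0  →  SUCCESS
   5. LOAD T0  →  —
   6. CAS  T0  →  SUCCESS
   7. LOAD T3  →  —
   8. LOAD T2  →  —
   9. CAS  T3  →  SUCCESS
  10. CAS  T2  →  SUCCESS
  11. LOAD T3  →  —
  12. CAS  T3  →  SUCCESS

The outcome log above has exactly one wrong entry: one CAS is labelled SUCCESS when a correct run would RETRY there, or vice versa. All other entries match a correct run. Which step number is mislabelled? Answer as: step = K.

step = 10

Correct run:
1. LOAD T1 → mem=2 r[T1]=2 [LOAD]
2. CAS T1 → mem=3 r[T1]=2 [OK]
3. LOAD T0 → mem=3 r[T0]=3 [LOAD]
4. CAS T0 → mem=4 r[T0]=3 [OK]
5. LOAD T0 → mem=4 r[T0]=4 [LOAD]
6. CAS T0 → mem=5 r[T0]=4 [OK]
7. LOAD T3 → mem=5 r[T3]=5 [LOAD]
8. LOAD T2 → mem=5 r[T2]=5 [LOAD]
9. CAS T3 → mem=6 r[T3]=5 [OK]
10. CAS T2 → mem=6 r[T2]=5 [RETRY]
11. LOAD T3 → mem=6 r[T3]=6 [LOAD]
12. CAS T3 → mem=7 r[T3]=6 [OK]
Mismatch at 10.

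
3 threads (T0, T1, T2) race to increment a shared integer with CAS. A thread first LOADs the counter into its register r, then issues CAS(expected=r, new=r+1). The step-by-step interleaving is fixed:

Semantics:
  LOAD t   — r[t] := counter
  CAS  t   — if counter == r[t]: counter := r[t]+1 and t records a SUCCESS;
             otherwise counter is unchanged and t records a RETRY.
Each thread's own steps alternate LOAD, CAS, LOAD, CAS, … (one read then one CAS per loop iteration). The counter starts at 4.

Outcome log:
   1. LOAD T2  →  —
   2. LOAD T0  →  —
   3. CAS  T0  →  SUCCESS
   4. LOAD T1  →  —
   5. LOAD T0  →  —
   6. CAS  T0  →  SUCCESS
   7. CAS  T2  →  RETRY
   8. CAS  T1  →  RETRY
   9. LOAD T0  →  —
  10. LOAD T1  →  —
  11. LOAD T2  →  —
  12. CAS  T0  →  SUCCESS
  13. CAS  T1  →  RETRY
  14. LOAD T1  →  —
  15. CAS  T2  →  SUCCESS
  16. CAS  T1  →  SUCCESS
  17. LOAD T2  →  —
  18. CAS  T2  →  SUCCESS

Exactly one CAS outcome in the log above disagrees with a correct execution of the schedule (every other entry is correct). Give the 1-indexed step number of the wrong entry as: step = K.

step = 15

Correct run:
[1] T2.load  rd  (counter 4, T2.r 4)
[2] T0.load  rd  (counter 4, T0.r 4)
[3] T0.cas  hit  (counter 5, T0.r 4)
[4] T1.load  rd  (counter 5, T1.r 5)
[5] T0.load  rd  (counter 5, T0.r 5)
[6] T0.cas  hit  (counter 6, T0.r 5)
[7] T2.cas  miss  (counter 6, T2.r 4)
[8] T1.cas  miss  (counter 6, T1.r 5)
[9] T0.load  rd  (counter 6, T0.r 6)
[10] T1.load  rd  (counter 6, T1.r 6)
[11] T2.load  rd  (counter 6, T2.r 6)
[12] T0.cas  hit  (counter 7, T0.r 6)
[13] T1.cas  miss  (counter 7, T1.r 6)
[14] T1.load  rd  (counter 7, T1.r 7)
[15] T2.cas  miss  (counter 7, T2.r 6)
[16] T1.cas  hit  (counter 8, T1.r 7)
[17] T2.load  rd  (counter 8, T2.r 8)
[18] T2.cas  hit  (counter 9, T2.r 8)
Log disagrees first at step 15.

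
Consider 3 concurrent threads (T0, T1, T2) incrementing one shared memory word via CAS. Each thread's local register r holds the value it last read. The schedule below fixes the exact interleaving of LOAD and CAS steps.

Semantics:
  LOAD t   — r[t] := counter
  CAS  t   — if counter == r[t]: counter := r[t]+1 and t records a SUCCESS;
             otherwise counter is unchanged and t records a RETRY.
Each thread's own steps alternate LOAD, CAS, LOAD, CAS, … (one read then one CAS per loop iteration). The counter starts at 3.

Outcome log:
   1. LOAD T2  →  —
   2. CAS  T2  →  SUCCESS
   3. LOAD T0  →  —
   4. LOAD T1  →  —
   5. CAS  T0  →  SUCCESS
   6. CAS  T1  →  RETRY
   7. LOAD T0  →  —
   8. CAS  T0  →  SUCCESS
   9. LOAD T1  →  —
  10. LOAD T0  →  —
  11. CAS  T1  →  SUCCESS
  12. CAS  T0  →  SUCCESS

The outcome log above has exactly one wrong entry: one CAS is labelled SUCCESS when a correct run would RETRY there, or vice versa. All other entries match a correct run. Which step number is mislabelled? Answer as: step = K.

Re-executing:
[1] T2.load  rd  (counter 3, T2.r 3)
[2] T2.cas  hit  (counter 4, T2.r 3)
[3] T0.load  rd  (counter 4, T0.r 4)
[4] T1.load  rd  (counter 4, T1.r 4)
[5] T0.cas  hit  (counter 5, T0.r 4)
[6] T1.cas  miss  (counter 5, T1.r 4)
[7] T0.load  rd  (counter 5, T0.r 5)
[8] T0.cas  hit  (counter 6, T0.r 5)
[9] T1.load  rd  (counter 6, T1.r 6)
[10] T0.load  rd  (counter 6, T0.r 6)
[11] T1.cas  hit  (counter 7, T1.r 6)
[12] T0.cas  miss  (counter 7, T0.r 6)
Log disagrees first at step 12.

step = 12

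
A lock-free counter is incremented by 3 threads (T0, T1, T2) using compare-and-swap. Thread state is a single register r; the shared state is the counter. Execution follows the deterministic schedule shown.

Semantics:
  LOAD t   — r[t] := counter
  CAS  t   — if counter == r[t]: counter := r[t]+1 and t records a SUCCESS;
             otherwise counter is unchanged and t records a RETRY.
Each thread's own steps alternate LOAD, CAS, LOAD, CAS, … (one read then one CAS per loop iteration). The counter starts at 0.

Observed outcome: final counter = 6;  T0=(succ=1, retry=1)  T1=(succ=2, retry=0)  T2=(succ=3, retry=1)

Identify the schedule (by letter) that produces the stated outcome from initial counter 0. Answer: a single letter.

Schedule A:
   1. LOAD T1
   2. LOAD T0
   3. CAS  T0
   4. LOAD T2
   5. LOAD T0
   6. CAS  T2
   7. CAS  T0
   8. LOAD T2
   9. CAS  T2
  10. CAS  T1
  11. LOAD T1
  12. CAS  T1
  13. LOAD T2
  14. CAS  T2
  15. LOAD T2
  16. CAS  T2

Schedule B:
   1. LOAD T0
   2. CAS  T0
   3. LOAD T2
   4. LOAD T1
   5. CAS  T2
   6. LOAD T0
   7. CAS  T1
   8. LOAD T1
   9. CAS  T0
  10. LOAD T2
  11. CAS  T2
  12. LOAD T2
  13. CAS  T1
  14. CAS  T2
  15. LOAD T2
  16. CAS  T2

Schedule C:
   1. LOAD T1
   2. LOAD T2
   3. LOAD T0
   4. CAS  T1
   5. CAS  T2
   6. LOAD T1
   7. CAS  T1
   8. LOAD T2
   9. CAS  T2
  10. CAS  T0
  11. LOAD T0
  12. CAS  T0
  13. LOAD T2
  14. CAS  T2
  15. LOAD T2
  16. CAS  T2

Simulating candidate C:
   1) LOAD T1:  M=0  r_T1=0
   2) LOAD T2:  M=0  r_T2=0
   3) LOAD T0:  M=0  r_T0=0
   4) CAS  T1:  M=1  r_T1=0 ✓
   5) CAS  T2:  M=1  r_T2=0 ✗
   6) LOAD T1:  M=1  r_T1=1
   7) CAS  T1:  M=2  r_T1=1 ✓
   8) LOAD T2:  M=2  r_T2=2
   9) CAS  T2:  M=3  r_T2=2 ✓
  10) CAS  T0:  M=3  r_T0=0 ✗
  11) LOAD T0:  M=3  r_T0=3
  12) CAS  T0:  M=4  r_T0=3 ✓
  13) LOAD T2:  M=4  r_T2=4
  14) CAS  T2:  M=5  r_T2=4 ✓
  15) LOAD T2:  M=5  r_T2=5
  16) CAS  T2:  M=6  r_T2=5 ✓

C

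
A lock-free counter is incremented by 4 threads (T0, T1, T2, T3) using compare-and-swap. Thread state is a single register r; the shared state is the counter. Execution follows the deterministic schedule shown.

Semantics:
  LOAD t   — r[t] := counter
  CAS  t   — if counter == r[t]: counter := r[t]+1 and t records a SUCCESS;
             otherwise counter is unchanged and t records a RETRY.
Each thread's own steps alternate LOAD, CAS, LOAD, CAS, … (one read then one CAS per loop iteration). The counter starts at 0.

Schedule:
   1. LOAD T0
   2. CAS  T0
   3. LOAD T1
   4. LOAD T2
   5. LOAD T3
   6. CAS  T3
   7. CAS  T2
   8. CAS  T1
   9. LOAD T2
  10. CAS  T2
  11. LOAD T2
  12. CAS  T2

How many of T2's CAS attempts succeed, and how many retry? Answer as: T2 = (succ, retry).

T2 = (2, 1)

[1] T0.load  rd  (counter 0, T0.r 0)
[2] T0.cas  hit  (counter 1, T0.r 0)
[3] T1.load  rd  (counter 1, T1.r 1)
[4] T2.load  rd  (counter 1, T2.r 1)
[5] T3.load  rd  (counter 1, T3.r 1)
[6] T3.cas  hit  (counter 2, T3.r 1)
[7] T2.cas  miss  (counter 2, T2.r 1)
[8] T1.cas  miss  (counter 2, T1.r 1)
[9] T2.load  rd  (counter 2, T2.r 2)
[10] T2.cas  hit  (counter 3, T2.r 2)
[11] T2.load  rd  (counter 3, T2.r 3)
[12] T2.cas  hit  (counter 4, T2.r 3)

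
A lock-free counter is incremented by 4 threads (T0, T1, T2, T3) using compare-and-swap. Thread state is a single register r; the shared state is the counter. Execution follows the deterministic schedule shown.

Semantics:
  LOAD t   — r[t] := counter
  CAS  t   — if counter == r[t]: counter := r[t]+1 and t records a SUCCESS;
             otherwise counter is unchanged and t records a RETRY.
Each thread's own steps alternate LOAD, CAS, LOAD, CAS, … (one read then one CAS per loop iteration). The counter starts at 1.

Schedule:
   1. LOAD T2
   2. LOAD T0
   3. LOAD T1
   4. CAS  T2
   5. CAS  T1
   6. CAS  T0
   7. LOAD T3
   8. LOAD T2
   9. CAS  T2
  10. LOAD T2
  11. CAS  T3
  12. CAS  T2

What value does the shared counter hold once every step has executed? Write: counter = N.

counter = 4

   1) LOAD T2:  M=1  r_T2=1
   2) LOAD T0:  M=1  r_T0=1
   3) LOAD T1:  M=1  r_T1=1
   4) CAS  T2:  M=2  r_T2=1 ✓
   5) CAS  T1:  M=2  r_T1=1 ✗
   6) CAS  T0:  M=2  r_T0=1 ✗
   7) LOAD T3:  M=2  r_T3=2
   8) LOAD T2:  M=2  r_T2=2
   9) CAS  T2:  M=3  r_T2=2 ✓
  10) LOAD T2:  M=3  r_T2=3
  11) CAS  T3:  M=3  r_T3=2 ✗
  12) CAS  T2:  M=4  r_T2=3 ✓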